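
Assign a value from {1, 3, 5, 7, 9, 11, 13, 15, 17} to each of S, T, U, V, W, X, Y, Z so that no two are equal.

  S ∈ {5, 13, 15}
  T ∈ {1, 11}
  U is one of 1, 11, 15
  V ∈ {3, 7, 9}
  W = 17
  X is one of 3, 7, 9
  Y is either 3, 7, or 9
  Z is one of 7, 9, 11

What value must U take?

15

W has just one choice, so W = 17.
The 3 variables V, X, Y are confined to {3, 7, 9}, which locks those values in; drop them from Z.
Z has just one choice, so Z = 11. Remove 11 from T, U.
That leaves T = 1. Eliminate 1 elsewhere: U.
So U = 15.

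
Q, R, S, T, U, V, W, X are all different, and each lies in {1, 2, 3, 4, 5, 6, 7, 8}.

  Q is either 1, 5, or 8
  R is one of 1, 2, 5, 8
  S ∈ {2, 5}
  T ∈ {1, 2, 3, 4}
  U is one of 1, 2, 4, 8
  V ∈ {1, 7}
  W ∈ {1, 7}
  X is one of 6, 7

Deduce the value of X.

Among the 8 variables, 3 fits only T (and all 8 values in {1, 2, 3, 4, 5, 6, 7, 8} must be used), so T = 3.
Among the 7 still-open variables, 4 fits only U (and all 7 values in {1, 2, 4, 5, 6, 7, 8} must be used), so U = 4.
Among the 6 still-open variables, 6 fits only X (and all 6 values in {1, 2, 5, 6, 7, 8} must be used), so X = 6.

6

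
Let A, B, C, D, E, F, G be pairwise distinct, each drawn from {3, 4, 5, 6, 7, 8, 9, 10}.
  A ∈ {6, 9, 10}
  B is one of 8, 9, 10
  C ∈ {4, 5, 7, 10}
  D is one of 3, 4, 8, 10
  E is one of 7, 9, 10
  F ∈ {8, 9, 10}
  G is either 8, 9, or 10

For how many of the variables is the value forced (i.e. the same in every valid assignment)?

2

B, F, G share exactly the 3 values {8, 9, 10}; by pigeonhole those values go to them, so strike 8, 9, 10 from A, C, D, E.
A has just one choice, so A = 6.
That leaves E = 7. Strike 7 from C.
Determined: A=6, E=7. The other variables each still have more than one consistent value. That makes 2.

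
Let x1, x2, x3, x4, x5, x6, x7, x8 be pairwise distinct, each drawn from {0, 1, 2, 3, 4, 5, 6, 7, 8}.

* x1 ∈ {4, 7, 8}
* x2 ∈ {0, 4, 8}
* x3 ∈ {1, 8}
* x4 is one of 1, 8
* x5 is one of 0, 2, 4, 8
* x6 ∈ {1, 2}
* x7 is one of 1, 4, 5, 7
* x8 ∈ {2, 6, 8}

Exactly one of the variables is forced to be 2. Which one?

The 8 variables draw from only 8 values {0, 1, 2, 4, 5, 6, 7, 8}, so each is used; only x7 can be 5, hence x7 = 5.
The 7 still-open variables draw from only 7 values {0, 1, 2, 4, 6, 7, 8}, so each is used; only x8 can be 6, hence x8 = 6.
The 6 still-open variables together cover exactly {0, 1, 2, 4, 7, 8} — 6 values for 6 variables — and 7 appears only in x1's list, so x1 = 7.
x3 and x4 share exactly the 2 values {1, 8}; by pigeonhole those values go to them, so strike 1, 8 from x2, x5, x6.

x6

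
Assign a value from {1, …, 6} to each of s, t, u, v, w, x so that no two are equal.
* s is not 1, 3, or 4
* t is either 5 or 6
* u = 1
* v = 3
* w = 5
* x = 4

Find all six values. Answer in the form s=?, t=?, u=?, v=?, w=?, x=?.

s=2, t=6, u=1, v=3, w=5, x=4

u must be 1 (only option left).
v must be 3 (only option left).
w has just one choice, so w = 5. So s, t can't be 5.
x's domain is down to {4}, so x = 4.
t must be 6 (only option left). Remove 6 from s.
That leaves s = 2.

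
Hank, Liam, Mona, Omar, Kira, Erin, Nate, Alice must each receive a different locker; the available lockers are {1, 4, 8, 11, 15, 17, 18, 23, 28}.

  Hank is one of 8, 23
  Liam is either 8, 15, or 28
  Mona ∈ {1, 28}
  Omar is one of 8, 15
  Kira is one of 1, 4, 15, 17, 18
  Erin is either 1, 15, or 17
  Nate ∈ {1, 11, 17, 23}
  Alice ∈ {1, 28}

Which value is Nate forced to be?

The 2 variables Mona and Alice are confined to {1, 28}, which locks those values in; drop them from Liam, Kira, Erin, Nate.
Liam and Omar between them cover only {8, 15} — a naked pair. Remove those values from Hank, Kira, Erin.
Hank must be 23 (only option left). Strike 23 from Nate.
Erin's domain is down to {17}, so Erin = 17. Strike 17 from Kira, Nate.
So Nate = 11.

11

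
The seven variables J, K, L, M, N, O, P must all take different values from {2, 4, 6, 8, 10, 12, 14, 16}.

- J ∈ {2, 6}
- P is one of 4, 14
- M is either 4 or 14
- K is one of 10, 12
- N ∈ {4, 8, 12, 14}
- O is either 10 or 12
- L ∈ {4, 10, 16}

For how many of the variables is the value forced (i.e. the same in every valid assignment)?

The 2 variables K and O are confined to {10, 12}, which locks those values in; drop them from L, N.
The 2 variables M and P are confined to {4, 14}, which locks those values in; drop them from L, N.
L has just one choice, so L = 16.
N's domain is down to {8}, so N = 8.
Determined: L=16, N=8. The other variables each still have more than one consistent value. That makes 2.

2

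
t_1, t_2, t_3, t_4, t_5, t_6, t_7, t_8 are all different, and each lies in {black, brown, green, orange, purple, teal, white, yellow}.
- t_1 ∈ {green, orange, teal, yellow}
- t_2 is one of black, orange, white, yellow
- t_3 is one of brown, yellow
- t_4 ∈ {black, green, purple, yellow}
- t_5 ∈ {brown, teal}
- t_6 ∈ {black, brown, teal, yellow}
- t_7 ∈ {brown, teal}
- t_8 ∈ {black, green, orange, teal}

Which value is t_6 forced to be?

The 8 variables together cover exactly {black, brown, green, orange, purple, teal, white, yellow} — 8 values for 8 variables — and purple appears only in t_4's list, so t_4 = purple.
The 7 still-open variables together cover exactly {black, brown, green, orange, teal, white, yellow} — 7 values for 7 variables — and white appears only in t_2's list, so t_2 = white.
t_5 and t_7 share exactly the 2 values {brown, teal}; by pigeonhole those values go to them, so strike brown, teal from t_1, t_3, t_6, t_8.
t_3 has just one choice, so t_3 = yellow. So t_1, t_6 can't be yellow.
So t_6 = black.

black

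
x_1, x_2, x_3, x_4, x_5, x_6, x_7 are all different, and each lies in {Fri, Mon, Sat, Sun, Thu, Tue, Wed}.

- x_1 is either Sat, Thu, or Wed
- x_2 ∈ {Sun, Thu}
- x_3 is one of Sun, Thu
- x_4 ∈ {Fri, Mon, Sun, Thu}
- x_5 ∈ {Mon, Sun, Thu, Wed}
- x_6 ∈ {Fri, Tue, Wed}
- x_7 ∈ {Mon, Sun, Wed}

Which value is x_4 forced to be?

Fri

Among the 7 variables, Sat fits only x_1 (and all 7 values in {Fri, Mon, Sat, Sun, Thu, Tue, Wed} must be used), so x_1 = Sat.
The 6 still-open variables together cover exactly {Fri, Mon, Sun, Thu, Tue, Wed} — 6 values for 6 variables — and Tue appears only in x_6's list, so x_6 = Tue.
Among the 5 still-open variables, Fri fits only x_4 (and all 5 values in {Fri, Mon, Sun, Thu, Wed} must be used), so x_4 = Fri.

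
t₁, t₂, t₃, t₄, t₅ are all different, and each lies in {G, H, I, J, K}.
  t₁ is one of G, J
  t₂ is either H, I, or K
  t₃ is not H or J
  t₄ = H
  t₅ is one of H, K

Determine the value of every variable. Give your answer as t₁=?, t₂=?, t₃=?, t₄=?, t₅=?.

t₁=J, t₂=I, t₃=G, t₄=H, t₅=K

t₄'s domain is down to {H}, so t₄ = H. So t₂, t₅ can't be H.
t₅ has just one choice, so t₅ = K. Remove K from t₂, t₃.
t₂ has just one choice, so t₂ = I. Strike I from t₃.
t₃ must be G (only option left). Remove G from t₁.
t₁'s domain is down to {J}, so t₁ = J.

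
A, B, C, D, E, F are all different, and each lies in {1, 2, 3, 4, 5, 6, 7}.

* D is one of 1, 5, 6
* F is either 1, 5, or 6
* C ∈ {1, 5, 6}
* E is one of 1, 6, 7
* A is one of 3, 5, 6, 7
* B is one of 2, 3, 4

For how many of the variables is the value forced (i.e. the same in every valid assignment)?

C, D, F between them cover only {1, 5, 6} — a naked triple. Remove those values from A, E.
E must be 7 (only option left). Strike 7 from A.
A must be 3 (only option left). So B can't be 3.
Determined: A=3, E=7. The other variables each still have more than one consistent value. That makes 2.

2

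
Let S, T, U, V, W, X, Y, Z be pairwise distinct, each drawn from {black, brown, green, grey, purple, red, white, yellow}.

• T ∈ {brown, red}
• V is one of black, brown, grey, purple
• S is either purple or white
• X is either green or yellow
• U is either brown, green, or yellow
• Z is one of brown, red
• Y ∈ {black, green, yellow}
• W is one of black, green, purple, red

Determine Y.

Among the 8 variables, grey fits only V (and all 8 values in {black, brown, green, grey, purple, red, white, yellow} must be used), so V = grey.
The 7 still-open variables together cover exactly {black, brown, green, purple, red, white, yellow} — 7 values for 7 variables — and white appears only in S's list, so S = white.
The 6 still-open variables together cover exactly {black, brown, green, purple, red, yellow} — 6 values for 6 variables — and purple appears only in W's list, so W = purple.
The 5 still-open variables together cover exactly {black, brown, green, red, yellow} — 5 values for 5 variables — and black appears only in Y's list, so Y = black.

black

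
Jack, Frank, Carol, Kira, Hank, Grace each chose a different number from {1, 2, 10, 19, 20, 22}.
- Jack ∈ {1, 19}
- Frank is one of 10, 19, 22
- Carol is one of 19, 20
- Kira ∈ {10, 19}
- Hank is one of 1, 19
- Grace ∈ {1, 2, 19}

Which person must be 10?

Kira

The 6 variables draw from only 6 values {1, 2, 10, 19, 20, 22}, so each is used; only Grace can be 2, hence Grace = 2.
Among the 5 still-open variables, 20 fits only Carol (and all 5 values in {1, 10, 19, 20, 22} must be used), so Carol = 20.
The 4 still-open variables draw from only 4 values {1, 10, 19, 22}, so each is used; only Frank can be 22, hence Frank = 22.
The 3 still-open variables draw from only 3 values {1, 10, 19}, so each is used; only Kira can be 10, hence Kira = 10.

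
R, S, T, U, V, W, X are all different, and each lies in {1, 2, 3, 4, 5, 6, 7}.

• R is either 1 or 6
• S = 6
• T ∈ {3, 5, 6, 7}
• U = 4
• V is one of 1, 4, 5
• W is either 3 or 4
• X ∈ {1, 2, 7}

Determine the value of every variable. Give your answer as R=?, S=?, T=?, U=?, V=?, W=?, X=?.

S has just one choice, so S = 6. Eliminate 6 elsewhere: R, T.
U must be 4 (only option left). Strike 4 from V, W.
That leaves W = 3. So T can't be 3.
R's domain is down to {1}, so R = 1. So V, X can't be 1.
V must be 5 (only option left). Remove 5 from T.
T has just one choice, so T = 7. Eliminate 7 elsewhere: X.
X must be 2 (only option left).

R=1, S=6, T=7, U=4, V=5, W=3, X=2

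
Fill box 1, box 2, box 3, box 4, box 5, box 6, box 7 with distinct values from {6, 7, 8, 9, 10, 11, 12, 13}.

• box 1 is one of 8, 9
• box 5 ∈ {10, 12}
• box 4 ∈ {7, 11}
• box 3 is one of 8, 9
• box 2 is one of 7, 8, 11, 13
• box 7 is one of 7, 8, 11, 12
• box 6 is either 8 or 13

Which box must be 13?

The 7 variables draw from only 7 values {7, 8, 9, 10, 11, 12, 13}, so each is used; only box 5 can be 10, hence box 5 = 10.
The 6 still-open variables draw from only 6 values {7, 8, 9, 11, 12, 13}, so each is used; only box 7 can be 12, hence box 7 = 12.
box 1 and box 3 share exactly the 2 values {8, 9}; by pigeonhole those values go to them, so strike 8, 9 from box 2, box 6.
So 13 goes to box 6.

box 6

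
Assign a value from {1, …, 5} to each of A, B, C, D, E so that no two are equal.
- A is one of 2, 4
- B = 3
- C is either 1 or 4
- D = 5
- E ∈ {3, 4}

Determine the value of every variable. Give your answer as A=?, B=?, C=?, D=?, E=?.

A=2, B=3, C=1, D=5, E=4

B must be 3 (only option left). Strike 3 from E.
D's domain is down to {5}, so D = 5.
E has just one choice, so E = 4. Strike 4 from A, C.
That leaves A = 2.
C's domain is down to {1}, so C = 1.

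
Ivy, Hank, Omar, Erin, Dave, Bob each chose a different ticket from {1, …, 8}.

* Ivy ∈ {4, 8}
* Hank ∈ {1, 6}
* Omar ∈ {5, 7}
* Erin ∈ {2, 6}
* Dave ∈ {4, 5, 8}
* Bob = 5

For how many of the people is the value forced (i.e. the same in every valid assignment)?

2

Bob has just one choice, so Bob = 5. Eliminate 5 elsewhere: Omar, Dave.
Omar must be 7 (only option left).
Determined: Omar=7, Bob=5. The other people each still have more than one consistent value. That makes 2.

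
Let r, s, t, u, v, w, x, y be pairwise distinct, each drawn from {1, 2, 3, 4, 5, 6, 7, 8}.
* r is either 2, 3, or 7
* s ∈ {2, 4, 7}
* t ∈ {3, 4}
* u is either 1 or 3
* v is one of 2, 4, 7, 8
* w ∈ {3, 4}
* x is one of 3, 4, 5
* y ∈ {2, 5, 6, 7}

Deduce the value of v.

The 8 variables together cover exactly {1, 2, 3, 4, 5, 6, 7, 8} — 8 values for 8 variables — and 1 appears only in u's list, so u = 1.
The 7 still-open variables draw from only 7 values {2, 3, 4, 5, 6, 7, 8}, so each is used; only y can be 6, hence y = 6.
Among the 6 still-open variables, 5 fits only x (and all 6 values in {2, 3, 4, 5, 7, 8} must be used), so x = 5.
The 5 still-open variables draw from only 5 values {2, 3, 4, 7, 8}, so each is used; only v can be 8, hence v = 8.

8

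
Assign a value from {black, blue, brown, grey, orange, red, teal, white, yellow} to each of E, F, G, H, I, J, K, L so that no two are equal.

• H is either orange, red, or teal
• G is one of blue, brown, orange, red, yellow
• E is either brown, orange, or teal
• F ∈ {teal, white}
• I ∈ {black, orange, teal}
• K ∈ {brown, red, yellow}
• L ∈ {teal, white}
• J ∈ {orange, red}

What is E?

brown

The 8 variables together cover exactly {black, blue, brown, orange, red, teal, white, yellow} — 8 values for 8 variables — and black appears only in I's list, so I = black.
The 7 still-open variables draw from only 7 values {blue, brown, orange, red, teal, white, yellow}, so each is used; only G can be blue, hence G = blue.
Among the 6 still-open variables, yellow fits only K (and all 6 values in {brown, orange, red, teal, white, yellow} must be used), so K = yellow.
The 5 still-open variables draw from only 5 values {brown, orange, red, teal, white}, so each is used; only E can be brown, hence E = brown.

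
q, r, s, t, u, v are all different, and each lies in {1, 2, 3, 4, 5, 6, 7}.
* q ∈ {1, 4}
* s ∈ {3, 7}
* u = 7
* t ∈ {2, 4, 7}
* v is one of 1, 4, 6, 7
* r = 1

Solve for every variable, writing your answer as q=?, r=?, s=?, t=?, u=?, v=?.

q=4, r=1, s=3, t=2, u=7, v=6

r must be 1 (only option left). Eliminate 1 elsewhere: q, v.
u must be 7 (only option left). Remove 7 from s, t, v.
q must be 4 (only option left). So t, v can't be 4.
s has just one choice, so s = 3.
t's domain is down to {2}, so t = 2.
v's domain is down to {6}, so v = 6.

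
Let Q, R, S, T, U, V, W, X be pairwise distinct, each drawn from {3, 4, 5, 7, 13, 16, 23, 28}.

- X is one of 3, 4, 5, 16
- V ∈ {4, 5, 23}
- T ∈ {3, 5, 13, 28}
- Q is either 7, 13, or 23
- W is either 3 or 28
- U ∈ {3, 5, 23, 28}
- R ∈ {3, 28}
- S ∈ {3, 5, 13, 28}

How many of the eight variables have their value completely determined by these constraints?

4

Among the 8 variables, 7 fits only Q (and all 8 values in {3, 4, 5, 7, 13, 16, 23, 28} must be used), so Q = 7.
Among the 7 still-open variables, 16 fits only X (and all 7 values in {3, 4, 5, 13, 16, 23, 28} must be used), so X = 16.
The 6 still-open variables together cover exactly {3, 4, 5, 13, 23, 28} — 6 values for 6 variables — and 4 appears only in V's list, so V = 4.
Among the 5 still-open variables, 23 fits only U (and all 5 values in {3, 5, 13, 23, 28} must be used), so U = 23.
R and W share exactly the 2 values {3, 28}; by pigeonhole those values go to them, so strike 3, 28 from S, T.
Determined: Q=7, U=23, V=4, X=16. The other variables each still have more than one consistent value. That makes 4.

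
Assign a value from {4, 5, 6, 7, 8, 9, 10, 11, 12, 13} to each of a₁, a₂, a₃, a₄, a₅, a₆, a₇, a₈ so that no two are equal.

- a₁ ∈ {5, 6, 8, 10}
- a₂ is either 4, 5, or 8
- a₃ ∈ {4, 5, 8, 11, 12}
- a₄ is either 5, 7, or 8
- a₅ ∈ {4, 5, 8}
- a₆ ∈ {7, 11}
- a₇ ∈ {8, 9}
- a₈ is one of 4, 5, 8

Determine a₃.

12

a₂, a₅, a₈ share exactly the 3 values {4, 5, 8}; by pigeonhole those values go to them, so strike 4, 5, 8 from a₁, a₃, a₄, a₇.
That leaves a₄ = 7. So a₆ can't be 7.
a₆'s domain is down to {11}, so a₆ = 11. Strike 11 from a₃.
So a₃ = 12.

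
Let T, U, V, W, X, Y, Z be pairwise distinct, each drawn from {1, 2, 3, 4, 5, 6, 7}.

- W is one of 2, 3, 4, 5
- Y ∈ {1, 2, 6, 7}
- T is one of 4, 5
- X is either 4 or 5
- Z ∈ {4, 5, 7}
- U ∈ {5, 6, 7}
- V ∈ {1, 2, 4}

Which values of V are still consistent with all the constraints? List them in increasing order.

Among the 7 variables, 3 fits only W (and all 7 values in {1, 2, 3, 4, 5, 6, 7} must be used), so W = 3.
The 2 variables T and X are confined to {4, 5}, which locks those values in; drop them from U, V, Z.
Z's domain is down to {7}, so Z = 7. Eliminate 7 elsewhere: U, Y.
That leaves U = 6. Remove 6 from Y.
No further eliminations apply; V can still be any of 1, 2.

1, 2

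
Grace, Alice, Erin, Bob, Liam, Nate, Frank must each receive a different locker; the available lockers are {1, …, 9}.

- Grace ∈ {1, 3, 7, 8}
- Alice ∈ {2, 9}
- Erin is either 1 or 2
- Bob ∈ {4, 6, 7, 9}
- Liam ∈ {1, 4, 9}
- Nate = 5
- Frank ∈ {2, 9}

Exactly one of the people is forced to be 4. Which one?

Nate has just one choice, so Nate = 5.
Alice and Frank between them cover only {2, 9} — a naked pair. Remove those values from Erin, Bob, Liam.
Erin must be 1 (only option left). So Grace, Liam can't be 1.
So 4 goes to Liam.

Liam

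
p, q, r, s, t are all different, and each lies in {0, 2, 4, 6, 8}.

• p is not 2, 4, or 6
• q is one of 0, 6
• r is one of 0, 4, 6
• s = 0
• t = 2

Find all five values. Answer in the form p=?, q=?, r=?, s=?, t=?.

p=8, q=6, r=4, s=0, t=2

s must be 0 (only option left). Eliminate 0 elsewhere: p, q, r.
t's domain is down to {2}, so t = 2.
p has just one choice, so p = 8.
q has just one choice, so q = 6. Strike 6 from r.
r has just one choice, so r = 4.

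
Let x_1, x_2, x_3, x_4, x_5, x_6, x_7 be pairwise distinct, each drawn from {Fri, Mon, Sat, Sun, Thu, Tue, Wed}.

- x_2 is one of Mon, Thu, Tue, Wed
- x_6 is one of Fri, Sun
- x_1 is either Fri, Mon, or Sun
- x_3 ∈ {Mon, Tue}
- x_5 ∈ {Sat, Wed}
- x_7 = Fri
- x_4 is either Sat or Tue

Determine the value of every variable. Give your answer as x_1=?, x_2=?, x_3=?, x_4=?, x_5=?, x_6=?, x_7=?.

x_1=Mon, x_2=Thu, x_3=Tue, x_4=Sat, x_5=Wed, x_6=Sun, x_7=Fri

x_7 has just one choice, so x_7 = Fri. Eliminate Fri elsewhere: x_1, x_6.
x_6 has just one choice, so x_6 = Sun. So x_1 can't be Sun.
That leaves x_1 = Mon. Strike Mon from x_2, x_3.
x_3 must be Tue (only option left). Remove Tue from x_2, x_4.
x_4's domain is down to {Sat}, so x_4 = Sat. So x_5 can't be Sat.
x_5 must be Wed (only option left). Eliminate Wed elsewhere: x_2.
That leaves x_2 = Thu.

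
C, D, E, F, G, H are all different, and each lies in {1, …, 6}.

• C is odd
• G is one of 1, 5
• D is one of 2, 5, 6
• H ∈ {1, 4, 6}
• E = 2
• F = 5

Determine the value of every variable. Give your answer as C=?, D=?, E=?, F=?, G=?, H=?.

C=3, D=6, E=2, F=5, G=1, H=4

E has just one choice, so E = 2. Eliminate 2 elsewhere: D.
That leaves F = 5. Remove 5 from C, D, G.
G's domain is down to {1}, so G = 1. Eliminate 1 elsewhere: C, H.
C must be 3 (only option left).
D has just one choice, so D = 6. Remove 6 from H.
H has just one choice, so H = 4.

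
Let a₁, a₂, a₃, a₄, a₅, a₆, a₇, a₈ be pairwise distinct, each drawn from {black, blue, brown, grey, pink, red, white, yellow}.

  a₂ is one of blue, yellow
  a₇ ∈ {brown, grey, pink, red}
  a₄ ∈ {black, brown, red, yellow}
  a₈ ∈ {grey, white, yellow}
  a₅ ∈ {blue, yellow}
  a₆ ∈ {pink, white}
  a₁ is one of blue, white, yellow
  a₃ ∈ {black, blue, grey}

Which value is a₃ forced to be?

a₂ and a₅ share exactly the 2 values {blue, yellow}; by pigeonhole those values go to them, so strike blue, yellow from a₁, a₃, a₄, a₈.
a₁ has just one choice, so a₁ = white. Eliminate white elsewhere: a₆, a₈.
a₆ has just one choice, so a₆ = pink. Strike pink from a₇.
a₈ has just one choice, so a₈ = grey. So a₃, a₇ can't be grey.
So a₃ = black.

black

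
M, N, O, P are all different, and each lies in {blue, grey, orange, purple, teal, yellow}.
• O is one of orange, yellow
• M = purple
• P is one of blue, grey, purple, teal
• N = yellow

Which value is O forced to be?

M must be purple (only option left). Strike purple from P.
That leaves N = yellow. So O can't be yellow.
So O = orange.

orange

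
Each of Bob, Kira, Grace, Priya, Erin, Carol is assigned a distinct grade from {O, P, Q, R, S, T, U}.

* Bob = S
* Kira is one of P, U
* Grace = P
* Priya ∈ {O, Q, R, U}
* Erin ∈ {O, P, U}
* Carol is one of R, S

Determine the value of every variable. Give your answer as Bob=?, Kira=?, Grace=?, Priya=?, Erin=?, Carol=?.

Bob's domain is down to {S}, so Bob = S. Eliminate S elsewhere: Carol.
Grace must be P (only option left). Strike P from Kira, Erin.
Carol must be R (only option left). Remove R from Priya.
Kira's domain is down to {U}, so Kira = U. So Priya, Erin can't be U.
Erin must be O (only option left). Strike O from Priya.
Priya has just one choice, so Priya = Q.

Bob=S, Kira=U, Grace=P, Priya=Q, Erin=O, Carol=R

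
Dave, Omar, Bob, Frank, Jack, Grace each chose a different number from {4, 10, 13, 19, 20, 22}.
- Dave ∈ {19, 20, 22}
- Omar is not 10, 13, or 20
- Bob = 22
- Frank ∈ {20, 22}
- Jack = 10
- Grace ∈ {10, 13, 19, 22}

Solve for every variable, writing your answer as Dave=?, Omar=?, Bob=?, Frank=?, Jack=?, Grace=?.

Dave=19, Omar=4, Bob=22, Frank=20, Jack=10, Grace=13

Bob must be 22 (only option left). Eliminate 22 elsewhere: Dave, Omar, Frank, Grace.
That leaves Frank = 20. Strike 20 from Dave.
Jack's domain is down to {10}, so Jack = 10. So Grace can't be 10.
That leaves Dave = 19. Eliminate 19 elsewhere: Omar, Grace.
Omar must be 4 (only option left).
Grace has just one choice, so Grace = 13.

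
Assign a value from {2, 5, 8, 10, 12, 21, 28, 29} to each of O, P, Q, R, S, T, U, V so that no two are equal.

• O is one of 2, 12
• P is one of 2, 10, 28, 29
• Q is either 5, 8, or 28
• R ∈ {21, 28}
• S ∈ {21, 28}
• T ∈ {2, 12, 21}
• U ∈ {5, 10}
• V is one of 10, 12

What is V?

10

The 8 variables together cover exactly {2, 5, 8, 10, 12, 21, 28, 29} — 8 values for 8 variables — and 8 appears only in Q's list, so Q = 8.
The 7 still-open variables together cover exactly {2, 5, 10, 12, 21, 28, 29} — 7 values for 7 variables — and 5 appears only in U's list, so U = 5.
Among the 6 still-open variables, 29 fits only P (and all 6 values in {2, 10, 12, 21, 28, 29} must be used), so P = 29.
Among the 5 still-open variables, 10 fits only V (and all 5 values in {2, 10, 12, 21, 28} must be used), so V = 10.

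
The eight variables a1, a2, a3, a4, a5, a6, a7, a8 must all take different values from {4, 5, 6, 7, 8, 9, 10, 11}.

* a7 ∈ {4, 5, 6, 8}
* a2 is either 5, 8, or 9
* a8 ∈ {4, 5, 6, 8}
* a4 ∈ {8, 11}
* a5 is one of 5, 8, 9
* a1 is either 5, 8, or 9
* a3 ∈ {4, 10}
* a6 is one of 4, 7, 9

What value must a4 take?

Among the 8 variables, 7 fits only a6 (and all 8 values in {4, 5, 6, 7, 8, 9, 10, 11} must be used), so a6 = 7.
The 7 still-open variables draw from only 7 values {4, 5, 6, 8, 9, 10, 11}, so each is used; only a3 can be 10, hence a3 = 10.
The 6 still-open variables together cover exactly {4, 5, 6, 8, 9, 11} — 6 values for 6 variables — and 11 appears only in a4's list, so a4 = 11.

11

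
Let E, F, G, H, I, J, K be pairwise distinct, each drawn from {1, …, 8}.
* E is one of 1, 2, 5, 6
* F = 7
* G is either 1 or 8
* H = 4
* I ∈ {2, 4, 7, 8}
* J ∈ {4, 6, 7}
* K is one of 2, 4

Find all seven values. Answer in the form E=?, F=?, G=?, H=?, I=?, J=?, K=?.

F's domain is down to {7}, so F = 7. Eliminate 7 elsewhere: I, J.
That leaves H = 4. Remove 4 from I, J, K.
J's domain is down to {6}, so J = 6. So E can't be 6.
K has just one choice, so K = 2. Remove 2 from E, I.
I's domain is down to {8}, so I = 8. Eliminate 8 elsewhere: G.
G has just one choice, so G = 1. So E can't be 1.
E must be 5 (only option left).

E=5, F=7, G=1, H=4, I=8, J=6, K=2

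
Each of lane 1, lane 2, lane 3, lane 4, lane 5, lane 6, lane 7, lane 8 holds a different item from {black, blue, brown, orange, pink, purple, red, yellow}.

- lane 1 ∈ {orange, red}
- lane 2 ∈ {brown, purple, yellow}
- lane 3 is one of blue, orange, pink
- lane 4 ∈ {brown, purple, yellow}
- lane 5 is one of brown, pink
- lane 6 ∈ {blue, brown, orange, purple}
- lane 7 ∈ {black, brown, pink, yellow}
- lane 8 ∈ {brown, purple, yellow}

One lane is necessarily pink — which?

The 8 variables draw from only 8 values {black, blue, brown, orange, pink, purple, red, yellow}, so each is used; only lane 7 can be black, hence lane 7 = black.
Among the 7 still-open variables, red fits only lane 1 (and all 7 values in {blue, brown, orange, pink, purple, red, yellow} must be used), so lane 1 = red.
lane 2, lane 4, lane 8 share exactly the 3 values {brown, purple, yellow}; by pigeonhole those values go to them, so strike brown, purple, yellow from lane 5, lane 6.
So pink goes to lane 5.

lane 5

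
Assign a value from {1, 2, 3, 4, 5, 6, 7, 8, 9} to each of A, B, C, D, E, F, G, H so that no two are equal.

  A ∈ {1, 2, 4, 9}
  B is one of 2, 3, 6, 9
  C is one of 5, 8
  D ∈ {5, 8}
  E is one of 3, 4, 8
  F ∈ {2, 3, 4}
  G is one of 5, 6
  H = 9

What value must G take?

H has just one choice, so H = 9. Remove 9 from A, B.
The 7 still-open variables draw from only 7 values {1, 2, 3, 4, 5, 6, 8}, so each is used; only A can be 1, hence A = 1.
C and D between them cover only {5, 8} — a naked pair. Remove those values from E, G.
So G = 6.

6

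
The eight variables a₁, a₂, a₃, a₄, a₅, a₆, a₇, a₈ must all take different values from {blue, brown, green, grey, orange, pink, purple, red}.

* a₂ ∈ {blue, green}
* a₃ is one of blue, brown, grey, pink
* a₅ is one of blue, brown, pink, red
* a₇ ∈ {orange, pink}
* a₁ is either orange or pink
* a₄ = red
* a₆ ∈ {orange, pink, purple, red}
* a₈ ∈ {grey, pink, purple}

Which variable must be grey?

a₄'s domain is down to {red}, so a₄ = red. Remove red from a₅, a₆.
Among the 7 still-open variables, green fits only a₂ (and all 7 values in {blue, brown, green, grey, orange, pink, purple} must be used), so a₂ = green.
a₁ and a₇ between them cover only {orange, pink} — a naked pair. Remove those values from a₃, a₅, a₆, a₈.
That leaves a₆ = purple. Eliminate purple elsewhere: a₈.
So grey goes to a₈.

a₈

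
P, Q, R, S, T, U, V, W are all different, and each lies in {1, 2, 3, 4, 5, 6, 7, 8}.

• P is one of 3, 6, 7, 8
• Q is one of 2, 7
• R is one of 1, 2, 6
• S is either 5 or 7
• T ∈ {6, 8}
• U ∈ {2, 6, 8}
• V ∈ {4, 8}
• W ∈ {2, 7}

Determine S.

The 8 variables together cover exactly {1, 2, 3, 4, 5, 6, 7, 8} — 8 values for 8 variables — and 1 appears only in R's list, so R = 1.
The 7 still-open variables draw from only 7 values {2, 3, 4, 5, 6, 7, 8}, so each is used; only P can be 3, hence P = 3.
Among the 6 still-open variables, 4 fits only V (and all 6 values in {2, 4, 5, 6, 7, 8} must be used), so V = 4.
The 5 still-open variables draw from only 5 values {2, 5, 6, 7, 8}, so each is used; only S can be 5, hence S = 5.

5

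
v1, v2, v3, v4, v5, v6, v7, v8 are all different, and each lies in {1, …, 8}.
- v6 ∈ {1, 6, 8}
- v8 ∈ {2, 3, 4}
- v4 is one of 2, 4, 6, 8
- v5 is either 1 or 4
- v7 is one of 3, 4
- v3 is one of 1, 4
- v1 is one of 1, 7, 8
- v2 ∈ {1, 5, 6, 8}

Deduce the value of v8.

2

The 8 variables together cover exactly {1, 2, 3, 4, 5, 6, 7, 8} — 8 values for 8 variables — and 5 appears only in v2's list, so v2 = 5.
The 7 still-open variables together cover exactly {1, 2, 3, 4, 6, 7, 8} — 7 values for 7 variables — and 7 appears only in v1's list, so v1 = 7.
The 2 variables v3 and v5 are confined to {1, 4}, which locks those values in; drop them from v4, v6, v7, v8.
v7's domain is down to {3}, so v7 = 3. Eliminate 3 elsewhere: v8.
So v8 = 2.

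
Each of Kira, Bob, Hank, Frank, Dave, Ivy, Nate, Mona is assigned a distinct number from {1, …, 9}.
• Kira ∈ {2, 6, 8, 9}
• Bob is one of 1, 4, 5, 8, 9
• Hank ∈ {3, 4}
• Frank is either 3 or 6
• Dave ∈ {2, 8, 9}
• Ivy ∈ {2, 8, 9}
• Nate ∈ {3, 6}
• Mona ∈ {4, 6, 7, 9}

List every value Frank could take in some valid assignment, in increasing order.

Frank and Nate between them cover only {3, 6} — a naked pair. Remove those values from Kira, Hank, Mona.
That leaves Hank = 4. Strike 4 from Bob, Mona.
The 3 variables Kira, Dave, Ivy are confined to {2, 8, 9}, which locks those values in; drop them from Bob, Mona.
Mona has just one choice, so Mona = 7.
No further eliminations apply; Frank can still be any of 3, 6.

3, 6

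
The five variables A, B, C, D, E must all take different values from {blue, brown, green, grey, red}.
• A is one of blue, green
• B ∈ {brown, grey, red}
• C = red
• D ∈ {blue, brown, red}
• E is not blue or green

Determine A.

C has just one choice, so C = red. Remove red from B, D, E.
The 4 still-open variables draw from only 4 values {blue, brown, green, grey}, so each is used; only A can be green, hence A = green.

green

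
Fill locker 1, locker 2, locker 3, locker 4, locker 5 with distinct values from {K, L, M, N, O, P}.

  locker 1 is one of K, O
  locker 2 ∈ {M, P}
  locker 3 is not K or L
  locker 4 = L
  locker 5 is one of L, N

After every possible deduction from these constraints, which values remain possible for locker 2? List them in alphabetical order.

M, P

locker 4 has just one choice, so locker 4 = L. So locker 5 can't be L.
locker 5 has just one choice, so locker 5 = N. Strike N from locker 3.
No further eliminations apply; locker 2 can still be any of M, P.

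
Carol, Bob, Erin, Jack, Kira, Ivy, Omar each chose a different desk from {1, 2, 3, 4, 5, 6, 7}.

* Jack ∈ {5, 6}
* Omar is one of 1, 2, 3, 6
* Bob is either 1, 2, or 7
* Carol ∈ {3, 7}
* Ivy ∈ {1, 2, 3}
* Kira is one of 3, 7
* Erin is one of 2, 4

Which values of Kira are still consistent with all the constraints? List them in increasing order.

3, 7

The 7 variables draw from only 7 values {1, 2, 3, 4, 5, 6, 7}, so each is used; only Erin can be 4, hence Erin = 4.
The 6 still-open variables draw from only 6 values {1, 2, 3, 5, 6, 7}, so each is used; only Jack can be 5, hence Jack = 5.
The 5 still-open variables draw from only 5 values {1, 2, 3, 6, 7}, so each is used; only Omar can be 6, hence Omar = 6.
Carol and Kira between them cover only {3, 7} — a naked pair. Remove those values from Bob, Ivy.
No further eliminations apply; Kira can still be any of 3, 7.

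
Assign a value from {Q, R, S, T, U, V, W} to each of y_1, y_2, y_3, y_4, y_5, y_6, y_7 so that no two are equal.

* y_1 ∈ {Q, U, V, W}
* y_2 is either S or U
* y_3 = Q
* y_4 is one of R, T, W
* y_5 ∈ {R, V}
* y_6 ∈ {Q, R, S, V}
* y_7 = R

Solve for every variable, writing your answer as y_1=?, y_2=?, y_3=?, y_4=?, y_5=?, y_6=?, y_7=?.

y_3 must be Q (only option left). Strike Q from y_1, y_6.
y_7's domain is down to {R}, so y_7 = R. Strike R from y_4, y_5, y_6.
y_5's domain is down to {V}, so y_5 = V. Remove V from y_1, y_6.
y_6 has just one choice, so y_6 = S. Strike S from y_2.
y_2's domain is down to {U}, so y_2 = U. Strike U from y_1.
y_1's domain is down to {W}, so y_1 = W. So y_4 can't be W.
y_4 must be T (only option left).

y_1=W, y_2=U, y_3=Q, y_4=T, y_5=V, y_6=S, y_7=R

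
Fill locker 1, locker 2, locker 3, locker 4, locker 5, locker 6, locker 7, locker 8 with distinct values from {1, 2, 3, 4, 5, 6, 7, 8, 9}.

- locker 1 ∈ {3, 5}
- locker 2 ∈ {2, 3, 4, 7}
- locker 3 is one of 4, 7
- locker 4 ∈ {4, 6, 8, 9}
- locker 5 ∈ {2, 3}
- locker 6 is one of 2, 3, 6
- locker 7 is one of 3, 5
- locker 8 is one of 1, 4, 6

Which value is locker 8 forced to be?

1

The 2 variables locker 1 and locker 7 are confined to {3, 5}, which locks those values in; drop them from locker 2, locker 5, locker 6.
That leaves locker 5 = 2. Remove 2 from locker 2, locker 6.
locker 6's domain is down to {6}, so locker 6 = 6. Eliminate 6 elsewhere: locker 4, locker 8.
The 2 variables locker 2 and locker 3 are confined to {4, 7}, which locks those values in; drop them from locker 4, locker 8.
So locker 8 = 1.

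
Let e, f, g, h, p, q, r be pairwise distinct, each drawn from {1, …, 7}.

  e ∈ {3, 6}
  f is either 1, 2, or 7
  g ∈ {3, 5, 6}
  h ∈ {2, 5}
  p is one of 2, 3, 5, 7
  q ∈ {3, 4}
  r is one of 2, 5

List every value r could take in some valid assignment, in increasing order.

2, 5

Among the 7 variables, 1 fits only f (and all 7 values in {1, 2, 3, 4, 5, 6, 7} must be used), so f = 1.
Among the 6 still-open variables, 4 fits only q (and all 6 values in {2, 3, 4, 5, 6, 7} must be used), so q = 4.
The 5 still-open variables together cover exactly {2, 3, 5, 6, 7} — 5 values for 5 variables — and 7 appears only in p's list, so p = 7.
The 2 variables h and r are confined to {2, 5}, which locks those values in; drop them from g.
No further eliminations apply; r can still be any of 2, 5.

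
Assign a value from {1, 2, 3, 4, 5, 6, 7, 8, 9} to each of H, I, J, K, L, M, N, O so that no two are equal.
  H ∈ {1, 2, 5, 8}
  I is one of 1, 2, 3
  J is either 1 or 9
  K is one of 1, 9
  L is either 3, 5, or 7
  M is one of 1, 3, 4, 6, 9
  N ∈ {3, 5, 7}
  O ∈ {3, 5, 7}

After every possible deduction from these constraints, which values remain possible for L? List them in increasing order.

3, 5, 7

The 2 variables J and K are confined to {1, 9}, which locks those values in; drop them from H, I, M.
L, N, O between them cover only {3, 5, 7} — a naked triple. Remove those values from H, I, M.
I has just one choice, so I = 2. Strike 2 from H.
H's domain is down to {8}, so H = 8.
No further eliminations apply; L can still be any of 3, 5, 7.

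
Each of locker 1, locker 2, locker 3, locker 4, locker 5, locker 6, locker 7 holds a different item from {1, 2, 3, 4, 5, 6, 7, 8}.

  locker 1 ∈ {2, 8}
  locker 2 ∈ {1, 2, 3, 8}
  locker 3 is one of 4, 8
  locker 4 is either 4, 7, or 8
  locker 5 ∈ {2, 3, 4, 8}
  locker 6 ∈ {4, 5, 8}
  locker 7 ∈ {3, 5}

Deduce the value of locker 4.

The 7 variables together cover exactly {1, 2, 3, 4, 5, 7, 8} — 7 values for 7 variables — and 1 appears only in locker 2's list, so locker 2 = 1.
Among the 6 still-open variables, 7 fits only locker 4 (and all 6 values in {2, 3, 4, 5, 7, 8} must be used), so locker 4 = 7.

7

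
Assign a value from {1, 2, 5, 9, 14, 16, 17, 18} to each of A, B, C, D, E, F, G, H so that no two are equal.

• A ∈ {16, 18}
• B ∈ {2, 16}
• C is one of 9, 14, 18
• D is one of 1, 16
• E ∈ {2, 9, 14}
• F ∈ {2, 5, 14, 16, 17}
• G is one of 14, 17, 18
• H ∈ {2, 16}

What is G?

The 8 variables draw from only 8 values {1, 2, 5, 9, 14, 16, 17, 18}, so each is used; only D can be 1, hence D = 1.
The 7 still-open variables together cover exactly {2, 5, 9, 14, 16, 17, 18} — 7 values for 7 variables — and 5 appears only in F's list, so F = 5.
The 6 still-open variables together cover exactly {2, 9, 14, 16, 17, 18} — 6 values for 6 variables — and 17 appears only in G's list, so G = 17.

17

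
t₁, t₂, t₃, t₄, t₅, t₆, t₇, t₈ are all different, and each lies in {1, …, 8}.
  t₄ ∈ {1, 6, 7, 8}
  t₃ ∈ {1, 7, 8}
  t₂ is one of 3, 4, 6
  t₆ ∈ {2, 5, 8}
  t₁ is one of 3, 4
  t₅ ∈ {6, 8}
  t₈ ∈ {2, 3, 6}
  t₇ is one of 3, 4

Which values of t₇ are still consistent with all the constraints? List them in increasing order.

3, 4

The 8 variables draw from only 8 values {1, 2, 3, 4, 5, 6, 7, 8}, so each is used; only t₆ can be 5, hence t₆ = 5.
Among the 7 still-open variables, 2 fits only t₈ (and all 7 values in {1, 2, 3, 4, 6, 7, 8} must be used), so t₈ = 2.
t₁ and t₇ share exactly the 2 values {3, 4}; by pigeonhole those values go to them, so strike 3, 4 from t₂.
That leaves t₂ = 6. So t₄, t₅ can't be 6.
t₅ must be 8 (only option left). Strike 8 from t₃, t₄.
No further eliminations apply; t₇ can still be any of 3, 4.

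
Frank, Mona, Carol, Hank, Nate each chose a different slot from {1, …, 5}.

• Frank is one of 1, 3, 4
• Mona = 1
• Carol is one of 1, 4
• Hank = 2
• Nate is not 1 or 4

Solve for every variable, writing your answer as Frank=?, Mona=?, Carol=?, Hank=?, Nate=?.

Mona must be 1 (only option left). Remove 1 from Frank, Carol.
That leaves Carol = 4. Eliminate 4 elsewhere: Frank.
Hank must be 2 (only option left). Remove 2 from Nate.
That leaves Frank = 3. Remove 3 from Nate.
That leaves Nate = 5.

Frank=3, Mona=1, Carol=4, Hank=2, Nate=5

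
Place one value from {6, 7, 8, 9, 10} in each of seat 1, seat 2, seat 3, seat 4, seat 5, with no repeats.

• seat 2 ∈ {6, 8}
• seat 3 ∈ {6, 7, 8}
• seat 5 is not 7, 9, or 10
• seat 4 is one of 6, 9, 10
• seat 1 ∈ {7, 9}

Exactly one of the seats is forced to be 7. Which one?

Among the 5 variables, 10 fits only seat 4 (and all 5 values in {6, 7, 8, 9, 10} must be used), so seat 4 = 10.
The 4 still-open variables together cover exactly {6, 7, 8, 9} — 4 values for 4 variables — and 9 appears only in seat 1's list, so seat 1 = 9.
The 3 still-open variables together cover exactly {6, 7, 8} — 3 values for 3 variables — and 7 appears only in seat 3's list, so seat 3 = 7.

seat 3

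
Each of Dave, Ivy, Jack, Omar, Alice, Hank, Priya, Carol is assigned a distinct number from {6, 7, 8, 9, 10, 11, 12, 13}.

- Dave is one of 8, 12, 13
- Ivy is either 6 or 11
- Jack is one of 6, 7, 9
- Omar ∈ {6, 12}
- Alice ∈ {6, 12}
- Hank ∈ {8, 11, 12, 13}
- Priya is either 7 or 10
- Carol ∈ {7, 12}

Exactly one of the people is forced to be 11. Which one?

Ivy

The 8 variables together cover exactly {6, 7, 8, 9, 10, 11, 12, 13} — 8 values for 8 variables — and 9 appears only in Jack's list, so Jack = 9.
Among the 7 still-open variables, 10 fits only Priya (and all 7 values in {6, 7, 8, 10, 11, 12, 13} must be used), so Priya = 10.
The 6 still-open variables draw from only 6 values {6, 7, 8, 11, 12, 13}, so each is used; only Carol can be 7, hence Carol = 7.
Omar and Alice between them cover only {6, 12} — a naked pair. Remove those values from Dave, Ivy, Hank.
So 11 goes to Ivy.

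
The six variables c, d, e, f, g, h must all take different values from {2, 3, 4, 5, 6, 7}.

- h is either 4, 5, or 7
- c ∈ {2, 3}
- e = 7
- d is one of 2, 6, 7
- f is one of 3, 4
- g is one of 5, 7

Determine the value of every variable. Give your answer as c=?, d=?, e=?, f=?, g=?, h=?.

c=2, d=6, e=7, f=3, g=5, h=4

e's domain is down to {7}, so e = 7. So d, g, h can't be 7.
g must be 5 (only option left). Strike 5 from h.
h's domain is down to {4}, so h = 4. So f can't be 4.
f must be 3 (only option left). Strike 3 from c.
c must be 2 (only option left). Remove 2 from d.
d's domain is down to {6}, so d = 6.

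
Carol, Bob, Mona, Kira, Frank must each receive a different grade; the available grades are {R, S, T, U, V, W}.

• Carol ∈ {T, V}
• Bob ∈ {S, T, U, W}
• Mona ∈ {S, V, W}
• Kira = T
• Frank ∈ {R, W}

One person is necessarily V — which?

Kira's domain is down to {T}, so Kira = T. So Carol, Bob can't be T.
So V goes to Carol.

Carol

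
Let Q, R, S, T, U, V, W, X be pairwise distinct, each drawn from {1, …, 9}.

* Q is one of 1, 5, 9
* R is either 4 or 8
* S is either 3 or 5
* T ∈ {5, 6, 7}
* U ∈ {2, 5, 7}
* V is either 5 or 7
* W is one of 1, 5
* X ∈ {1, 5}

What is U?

W and X between them cover only {1, 5} — a naked pair. Remove those values from Q, S, T, U, V.
That leaves Q = 9.
S's domain is down to {3}, so S = 3.
V's domain is down to {7}, so V = 7. So T, U can't be 7.
So U = 2.

2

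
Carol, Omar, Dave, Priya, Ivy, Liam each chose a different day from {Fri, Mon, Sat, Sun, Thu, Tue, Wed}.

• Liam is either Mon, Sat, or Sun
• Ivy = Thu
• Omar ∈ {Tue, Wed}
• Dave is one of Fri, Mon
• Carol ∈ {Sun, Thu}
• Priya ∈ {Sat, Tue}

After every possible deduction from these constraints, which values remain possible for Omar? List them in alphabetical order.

Tue, Wed

Ivy must be Thu (only option left). Eliminate Thu elsewhere: Carol.
Carol's domain is down to {Sun}, so Carol = Sun. Remove Sun from Liam.
No further eliminations apply; Omar can still be any of Tue, Wed.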